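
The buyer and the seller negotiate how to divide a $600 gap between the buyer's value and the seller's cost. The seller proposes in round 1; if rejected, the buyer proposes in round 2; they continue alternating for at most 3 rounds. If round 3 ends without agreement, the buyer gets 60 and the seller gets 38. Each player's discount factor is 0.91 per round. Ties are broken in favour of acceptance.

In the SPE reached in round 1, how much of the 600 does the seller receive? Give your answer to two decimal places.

Round 3 (the seller proposes): the buyer gets 60 if talks fail, so the seller offers 60 and keeps 540.
Round 2 (the buyer proposes): the seller can get 540 next round, worth 0.91 × 540 = 491.4 now, so the buyer offers 491.4, keeping 108.6.
Round 1 (the seller proposes): the buyer can get 108.6 next round, worth 0.91 × 108.6 = 98.826 now; the seller offers that and keeps 501.174.

501.17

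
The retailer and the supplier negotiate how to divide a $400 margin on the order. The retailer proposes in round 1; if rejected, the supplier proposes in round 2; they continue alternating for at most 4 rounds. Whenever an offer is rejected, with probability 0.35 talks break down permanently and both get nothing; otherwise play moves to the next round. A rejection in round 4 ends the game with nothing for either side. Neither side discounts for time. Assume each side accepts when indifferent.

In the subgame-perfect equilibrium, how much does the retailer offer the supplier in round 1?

By backward induction:
Round 4 (the supplier proposes): rejection yields 0 for the retailer; the supplier offers 0 and keeps 400.
Round 3 (the retailer proposes): rejecting gives the supplier an expected 0.65 × 400 = 260, so the retailer offers 260, keeping 140.
Round 2 (the supplier proposes): rejecting gives the retailer an expected 0.65 × 140 = 91, so the supplier offers 91, keeping 309.
Round 1 (the retailer proposes): rejecting gives the supplier an expected 0.65 × 309 = 200.85; the retailer offers that and keeps 199.15.

200.85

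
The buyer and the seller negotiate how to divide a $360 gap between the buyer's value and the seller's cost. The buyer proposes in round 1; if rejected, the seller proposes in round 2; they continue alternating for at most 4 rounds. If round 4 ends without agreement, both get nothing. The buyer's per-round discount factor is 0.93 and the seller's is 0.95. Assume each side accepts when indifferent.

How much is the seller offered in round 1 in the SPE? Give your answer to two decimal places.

326.10

Round 4 (the seller proposes): the buyer will accept anything ≥ 0, so the seller offers 0 and keeps 360.
Round 3 (the buyer proposes): the seller can get 360 next round, worth 0.95 × 360 = 342 now. The buyer offers 342 and keeps 360 − 342 = 18.
Round 2 (the seller proposes): the buyer can get 18 next round, worth 0.93 × 18 = 16.74 now; the seller offers that and keeps 343.26.
Round 1 (the buyer proposes): the seller can get 343.26 next round, worth 0.95 × 343.26 = 326.097 now. The buyer offers 326.097 and keeps 360 − 326.097 = 33.903.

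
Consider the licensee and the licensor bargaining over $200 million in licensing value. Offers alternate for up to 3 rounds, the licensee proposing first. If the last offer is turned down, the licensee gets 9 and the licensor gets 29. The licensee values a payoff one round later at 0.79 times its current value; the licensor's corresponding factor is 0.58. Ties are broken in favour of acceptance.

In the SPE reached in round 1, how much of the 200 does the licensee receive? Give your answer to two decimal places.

162.35

By backward induction:
Round 3 (the licensee proposes): the licensor gets 29 if talks fail, so the licensee offers 29 and keeps 171.
Round 2 (the licensor proposes): the licensee can get 171 next round, worth 0.79 × 171 = 135.09 now. The licensor offers 135.09 and keeps 200 − 135.09 = 64.91.
Round 1 (the licensee proposes): the licensor can get 64.91 next round, worth 0.58 × 64.91 = 37.6478 now, so the licensee offers 37.6478, keeping 162.3522.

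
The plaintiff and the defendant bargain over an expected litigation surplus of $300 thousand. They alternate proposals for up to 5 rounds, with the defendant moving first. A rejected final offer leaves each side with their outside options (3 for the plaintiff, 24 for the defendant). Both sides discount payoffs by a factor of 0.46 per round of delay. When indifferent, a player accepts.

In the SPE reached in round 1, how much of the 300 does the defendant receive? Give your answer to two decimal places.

Round 5 (the defendant proposes): the plaintiff gets 3 if talks fail, so the defendant offers 3 and keeps 297.
Round 4 (the plaintiff proposes): the defendant can get 297 next round, worth 0.46 × 297 = 136.62 now; the plaintiff offers that and keeps 163.38.
Round 3 (the defendant proposes): the plaintiff can get 163.38 next round, worth 0.46 × 163.38 = 75.1548 now; the defendant offers that and keeps 224.8452.
Round 2 (the plaintiff proposes): the defendant can get 224.8452 next round, worth 0.46 × 224.8452 = 103.428792 now, so the plaintiff offers 103.428792, keeping 196.571208.
Round 1 (the defendant proposes): the plaintiff can get 196.571208 next round, worth 0.46 × 196.571208 = 90.42275568 now; the defendant offers that and keeps 209.57724432.

209.58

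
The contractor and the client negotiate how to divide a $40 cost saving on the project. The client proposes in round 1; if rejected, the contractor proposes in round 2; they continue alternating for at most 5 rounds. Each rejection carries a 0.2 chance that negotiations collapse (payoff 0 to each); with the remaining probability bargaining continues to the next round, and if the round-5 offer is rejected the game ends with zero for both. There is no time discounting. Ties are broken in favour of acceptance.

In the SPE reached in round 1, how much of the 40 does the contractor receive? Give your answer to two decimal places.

10.50

By backward induction:
Round 5 (the client proposes): rejection yields 0 for the contractor; the client offers 0 and keeps 40.
Round 4 (the contractor proposes): rejecting gives the client an expected 0.8 × 40 = 32, so the contractor offers 32, keeping 8.
Round 3 (the client proposes): rejecting gives the contractor an expected 0.8 × 8 = 6.4; the client offers that and keeps 33.6.
Round 2 (the contractor proposes): rejecting gives the client an expected 0.8 × 33.6 = 26.88; the contractor offers that and keeps 13.12.
Round 1 (the client proposes): rejecting gives the contractor an expected 0.8 × 13.12 = 10.496. The client offers 10.496 and keeps 40 − 10.496 = 29.504.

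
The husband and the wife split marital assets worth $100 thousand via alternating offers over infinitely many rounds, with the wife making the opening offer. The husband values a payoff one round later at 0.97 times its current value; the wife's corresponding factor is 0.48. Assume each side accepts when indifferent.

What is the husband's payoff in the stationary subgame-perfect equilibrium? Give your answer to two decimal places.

Let x be the wife's share when the wife proposes and y be the husband's share when the husband proposes.
The husband accepts iff offered ≥ 0.97·y, so x = 100 − 0.97y. Symmetrically y = 100 − 0.48x.
Substituting: x = 100 − 0.97(100 − 0.48x), giving x(1 − 0.48·0.97) = 100(1 − 0.97).
So x = 100 × 0.03 / 0.5344 ≈ 5.6138, and the husband receives 100 − x ≈ 94.3862.

94.39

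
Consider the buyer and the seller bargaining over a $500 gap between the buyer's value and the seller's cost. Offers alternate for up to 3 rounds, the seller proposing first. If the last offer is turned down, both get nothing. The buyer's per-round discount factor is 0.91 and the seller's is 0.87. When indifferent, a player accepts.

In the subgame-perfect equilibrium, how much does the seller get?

440.85

Solve by backward induction from round 3.
Round 3 (the seller proposes): rejection yields 0 for the buyer; the seller offers 0 and keeps 500.
Round 2 (the buyer proposes): the seller can get 500 next round, worth 0.87 × 500 = 435 now; the buyer offers that and keeps 65.
Round 1 (the seller proposes): the buyer can get 65 next round, worth 0.91 × 65 = 59.15 now. The seller offers 59.15 and keeps 500 − 59.15 = 440.85.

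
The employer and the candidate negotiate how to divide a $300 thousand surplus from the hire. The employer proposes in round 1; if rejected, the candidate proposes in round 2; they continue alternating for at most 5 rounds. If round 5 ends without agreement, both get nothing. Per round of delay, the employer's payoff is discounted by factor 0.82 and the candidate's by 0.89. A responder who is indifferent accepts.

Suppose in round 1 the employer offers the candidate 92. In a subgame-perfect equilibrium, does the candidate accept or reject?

Accept

Round 5 (the employer proposes): rejection yields 0 for the candidate; the employer offers 0 and keeps 300.
Round 4 (the candidate proposes): the employer can get 300 next round, worth 0.82 × 300 = 246 now. The candidate offers 246 and keeps 300 − 246 = 54.
Round 3 (the employer proposes): the candidate can get 54 next round, worth 0.89 × 54 = 48.06 now; the employer offers that and keeps 251.94.
Round 2 (the candidate proposes): the employer can get 251.94 next round, worth 0.82 × 251.94 = 206.5908 now. The candidate offers 206.5908 and keeps 300 − 206.5908 = 93.4092.
So by rejecting in round 1, the candidate gets 93.4092 next round, worth 0.89 × 93.4092 = 83.134188 now.
Offer 92 ≥ 83.134188, so the candidate accepts.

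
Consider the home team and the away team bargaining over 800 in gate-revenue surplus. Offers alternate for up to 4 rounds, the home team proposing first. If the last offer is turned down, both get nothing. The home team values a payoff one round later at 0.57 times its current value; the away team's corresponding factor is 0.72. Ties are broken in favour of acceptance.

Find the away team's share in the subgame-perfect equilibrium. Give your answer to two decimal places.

484.07

Round 4 (the away team proposes): the home team will accept anything ≥ 0, so the away team offers 0 and keeps 800.
Round 3 (the home team proposes): the away team can get 800 next round, worth 0.72 × 800 = 576 now; the home team offers that and keeps 224.
Round 2 (the away team proposes): the home team can get 224 next round, worth 0.57 × 224 = 127.68 now. The away team offers 127.68 and keeps 800 − 127.68 = 672.32.
Round 1 (the home team proposes): the away team can get 672.32 next round, worth 0.72 × 672.32 = 484.0704 now. The home team offers 484.0704 and keeps 800 − 484.0704 = 315.9296.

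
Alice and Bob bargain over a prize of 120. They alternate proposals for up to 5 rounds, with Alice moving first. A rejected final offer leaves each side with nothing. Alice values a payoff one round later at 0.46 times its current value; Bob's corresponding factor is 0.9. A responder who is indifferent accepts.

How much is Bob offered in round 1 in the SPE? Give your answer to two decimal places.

Solve by backward induction from round 5.
Round 5 (Alice proposes): rejection yields 0 for Bob; Alice offers 0 and keeps 120.
Round 4 (Bob proposes): Alice can get 120 next round, worth 0.46 × 120 = 55.2 now. Bob offers 55.2 and keeps 120 − 55.2 = 64.8.
Round 3 (Alice proposes): Bob can get 64.8 next round, worth 0.9 × 64.8 = 58.32 now. Alice offers 58.32 and keeps 120 − 58.32 = 61.68.
Round 2 (Bob proposes): Alice can get 61.68 next round, worth 0.46 × 61.68 = 28.3728 now, so Bob offers 28.3728, keeping 91.6272.
Round 1 (Alice proposes): Bob can get 91.6272 next round, worth 0.9 × 91.6272 = 82.46448 now; Alice offers that and keeps 37.53552.

82.46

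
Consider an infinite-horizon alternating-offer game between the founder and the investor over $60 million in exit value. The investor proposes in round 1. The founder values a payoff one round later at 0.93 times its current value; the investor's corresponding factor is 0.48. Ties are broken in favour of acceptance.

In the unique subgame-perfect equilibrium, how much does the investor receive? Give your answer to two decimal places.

7.59

When the investor proposes, the founder accepts any offer worth at least 0.93 times what the founder would get by proposing next round; and vice versa.
This gives x = 60 − 0.93y and y = 60 − 0.48x, where x and y are each side's share when it proposes.
Hence (1 − 0.93·0.48)x = 60(1 − 0.93), i.e. 0.5536·x = 4.2.
x ≈ 7.5867; the founder's share is 60 − x ≈ 52.4133.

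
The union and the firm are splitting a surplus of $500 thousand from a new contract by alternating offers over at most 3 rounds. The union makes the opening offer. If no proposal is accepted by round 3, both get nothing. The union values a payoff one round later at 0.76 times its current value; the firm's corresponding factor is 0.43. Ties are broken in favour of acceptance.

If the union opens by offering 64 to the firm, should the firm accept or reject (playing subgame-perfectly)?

Accept

Round 3 (the union proposes): rejection yields 0 for the firm; the union offers 0 and keeps 500.
Round 2 (the firm proposes): the union can get 500 next round, worth 0.76 × 500 = 380 now; the firm offers that and keeps 120.
So by rejecting in round 1, the firm gets 120 next round, worth 0.43 × 120 = 51.6 now.
Offer 64 ≥ 51.6, so the firm accepts.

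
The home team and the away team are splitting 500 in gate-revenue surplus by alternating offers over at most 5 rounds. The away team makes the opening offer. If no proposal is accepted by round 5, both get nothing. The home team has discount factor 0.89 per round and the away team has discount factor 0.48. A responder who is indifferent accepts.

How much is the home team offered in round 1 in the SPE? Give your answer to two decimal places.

330.25

Solve by backward induction from round 5.
Round 5 (the away team proposes): rejection yields 0 for the home team; the away team offers 0 and keeps 500.
Round 4 (the home team proposes): the away team can get 500 next round, worth 0.48 × 500 = 240 now. The home team offers 240 and keeps 500 − 240 = 260.
Round 3 (the away team proposes): the home team can get 260 next round, worth 0.89 × 260 = 231.4 now, so the away team offers 231.4, keeping 268.6.
Round 2 (the home team proposes): the away team can get 268.6 next round, worth 0.48 × 268.6 = 128.928 now, so the home team offers 128.928, keeping 371.072.
Round 1 (the away team proposes): the home team can get 371.072 next round, worth 0.89 × 371.072 = 330.25408 now; the away team offers that and keeps 169.74592.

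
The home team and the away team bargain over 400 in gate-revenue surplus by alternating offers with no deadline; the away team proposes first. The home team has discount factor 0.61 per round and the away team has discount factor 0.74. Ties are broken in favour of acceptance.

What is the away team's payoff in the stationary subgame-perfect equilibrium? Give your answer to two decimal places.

284.36

When the away team proposes, the home team accepts any offer worth at least 0.61 times what the home team would get by proposing next round; and vice versa.
This gives x = 400 − 0.61y and y = 400 − 0.74x, where x and y are each side's share when it proposes.
Hence (1 − 0.61·0.74)x = 400(1 − 0.61), i.e. 0.5486·x = 156.
x ≈ 284.3602; the home team's share is 400 − x ≈ 115.6398.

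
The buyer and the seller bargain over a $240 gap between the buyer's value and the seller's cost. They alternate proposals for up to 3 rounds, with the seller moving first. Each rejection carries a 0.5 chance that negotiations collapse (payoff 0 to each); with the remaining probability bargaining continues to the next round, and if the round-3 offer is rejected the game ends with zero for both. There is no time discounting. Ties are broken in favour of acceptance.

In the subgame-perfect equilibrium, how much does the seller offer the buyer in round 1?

By backward induction:
Round 3 (the seller proposes): rejection yields 0 for the buyer; the seller offers 0 and keeps 240.
Round 2 (the buyer proposes): rejecting gives the seller an expected 0.5 × 240 = 120, so the buyer offers 120, keeping 120.
Round 1 (the seller proposes): rejecting gives the buyer an expected 0.5 × 120 = 60. The seller offers 60 and keeps 240 − 60 = 180.

60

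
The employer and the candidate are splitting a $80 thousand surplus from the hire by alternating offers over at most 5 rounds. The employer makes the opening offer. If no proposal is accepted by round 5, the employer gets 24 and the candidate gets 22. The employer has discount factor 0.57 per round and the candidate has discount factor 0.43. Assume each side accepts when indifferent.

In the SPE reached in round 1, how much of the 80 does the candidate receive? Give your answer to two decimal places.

19.74

Round 5 (the employer proposes): the candidate gets 22 if talks fail, so the employer offers 22 and keeps 58.
Round 4 (the candidate proposes): the employer can get 58 next round, worth 0.57 × 58 = 33.06 now. The candidate offers 33.06 and keeps 80 − 33.06 = 46.94.
Round 3 (the employer proposes): the candidate can get 46.94 next round, worth 0.43 × 46.94 = 20.1842 now, so the employer offers 20.1842, keeping 59.8158.
Round 2 (the candidate proposes): the employer can get 59.8158 next round, worth 0.57 × 59.8158 = 34.095006 now, so the candidate offers 34.095006, keeping 45.904994.
Round 1 (the employer proposes): the candidate can get 45.904994 next round, worth 0.43 × 45.904994 = 19.73914742 now; the employer offers that and keeps 60.26085258.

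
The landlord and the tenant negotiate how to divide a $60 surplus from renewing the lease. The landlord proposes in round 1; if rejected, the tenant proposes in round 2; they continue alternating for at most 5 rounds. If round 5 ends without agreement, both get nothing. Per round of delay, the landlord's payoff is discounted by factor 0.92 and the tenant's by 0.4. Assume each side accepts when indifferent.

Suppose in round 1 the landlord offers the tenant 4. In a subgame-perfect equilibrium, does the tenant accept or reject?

Accept

Round 5 (the landlord proposes): rejection yields 0 for the tenant; the landlord offers 0 and keeps 60.
Round 4 (the tenant proposes): the landlord can get 60 next round, worth 0.92 × 60 = 55.2 now; the tenant offers that and keeps 4.8.
Round 3 (the landlord proposes): the tenant can get 4.8 next round, worth 0.4 × 4.8 = 1.92 now. The landlord offers 1.92 and keeps 60 − 1.92 = 58.08.
Round 2 (the tenant proposes): the landlord can get 58.08 next round, worth 0.92 × 58.08 = 53.4336 now. The tenant offers 53.4336 and keeps 60 − 53.4336 = 6.5664.
So by rejecting in round 1, the tenant gets 6.5664 next round, worth 0.4 × 6.5664 = 2.62656 now.
Offer 4 ≥ 2.62656, so the tenant accepts.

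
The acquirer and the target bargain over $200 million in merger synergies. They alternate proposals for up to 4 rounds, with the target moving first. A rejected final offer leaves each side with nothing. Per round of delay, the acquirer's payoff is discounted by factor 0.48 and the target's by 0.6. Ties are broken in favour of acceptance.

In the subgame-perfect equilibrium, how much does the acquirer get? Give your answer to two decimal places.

Round 4 (the acquirer proposes): rejection yields 0 for the target; the acquirer offers 0 and keeps 200.
Round 3 (the target proposes): the acquirer can get 200 next round, worth 0.48 × 200 = 96 now. The target offers 96 and keeps 200 − 96 = 104.
Round 2 (the acquirer proposes): the target can get 104 next round, worth 0.6 × 104 = 62.4 now, so the acquirer offers 62.4, keeping 137.6.
Round 1 (the target proposes): the acquirer can get 137.6 next round, worth 0.48 × 137.6 = 66.048 now, so the target offers 66.048, keeping 133.952.

66.05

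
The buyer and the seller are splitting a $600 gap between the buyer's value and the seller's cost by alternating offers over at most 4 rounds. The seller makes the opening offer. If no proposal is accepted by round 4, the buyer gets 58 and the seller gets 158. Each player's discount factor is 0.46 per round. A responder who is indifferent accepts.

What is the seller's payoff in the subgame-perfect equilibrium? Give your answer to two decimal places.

Work backward from the last round.
Round 4 (the buyer proposes): the seller gets 158 if talks fail, so the buyer offers 158 and keeps 442.
Round 3 (the seller proposes): the buyer can get 442 next round, worth 0.46 × 442 = 203.32 now; the seller offers that and keeps 396.68.
Round 2 (the buyer proposes): the seller can get 396.68 next round, worth 0.46 × 396.68 = 182.4728 now; the buyer offers that and keeps 417.5272.
Round 1 (the seller proposes): the buyer can get 417.5272 next round, worth 0.46 × 417.5272 = 192.062512 now. The seller offers 192.062512 and keeps 600 − 192.062512 = 407.937488.

407.94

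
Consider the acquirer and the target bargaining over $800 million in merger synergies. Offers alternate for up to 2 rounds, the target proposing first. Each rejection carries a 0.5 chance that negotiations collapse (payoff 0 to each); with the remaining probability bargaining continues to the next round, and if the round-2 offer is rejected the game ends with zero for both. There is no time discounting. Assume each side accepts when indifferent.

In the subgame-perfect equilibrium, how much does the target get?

400

Round 2 (the acquirer proposes): rejection yields 0 for the target; the acquirer offers 0 and keeps 800.
Round 1 (the target proposes): rejecting gives the acquirer an expected 0.5 × 800 = 400. The target offers 400 and keeps 800 − 400 = 400.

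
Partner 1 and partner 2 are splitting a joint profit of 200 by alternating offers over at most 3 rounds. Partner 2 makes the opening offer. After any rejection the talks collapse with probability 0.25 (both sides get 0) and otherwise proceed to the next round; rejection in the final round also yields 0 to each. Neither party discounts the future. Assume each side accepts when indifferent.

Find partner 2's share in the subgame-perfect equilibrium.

By backward induction:
Round 3 (partner 2 proposes): partner 1 will accept anything ≥ 0, so partner 2 offers 0 and keeps 200.
Round 2 (partner 1 proposes): rejecting gives partner 2 an expected 0.75 × 200 = 150, so partner 1 offers 150, keeping 50.
Round 1 (partner 2 proposes): rejecting gives partner 1 an expected 0.75 × 50 = 37.5; partner 2 offers that and keeps 162.5.

162.5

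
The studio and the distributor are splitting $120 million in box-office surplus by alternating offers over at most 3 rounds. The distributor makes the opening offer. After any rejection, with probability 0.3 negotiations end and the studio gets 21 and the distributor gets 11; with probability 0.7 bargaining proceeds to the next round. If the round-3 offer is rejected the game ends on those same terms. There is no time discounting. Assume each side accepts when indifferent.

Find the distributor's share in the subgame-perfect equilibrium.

80.52

Round 3 (the distributor proposes): the studio gets 21 if talks fail, so the distributor offers 21 and keeps 99.
Round 2 (the studio proposes): rejecting gives the distributor an expected 0.7 × 99 + 0.3 × 11 = 72.6; the studio offers that and keeps 47.4.
Round 1 (the distributor proposes): rejecting gives the studio an expected 0.7 × 47.4 + 0.3 × 21 = 39.48, so the distributor offers 39.48, keeping 80.52.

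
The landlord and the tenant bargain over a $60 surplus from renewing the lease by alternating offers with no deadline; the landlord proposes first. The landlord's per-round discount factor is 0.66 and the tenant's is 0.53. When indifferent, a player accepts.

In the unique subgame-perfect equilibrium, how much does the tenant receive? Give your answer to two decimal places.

16.63

In a stationary SPE each proposer offers the other exactly their discounted continuation value.
If the landlord keeps x when proposing and the tenant keeps y when proposing, then x = 60 − 0.53y and y = 60 − 0.66x.
Solving: x = 60(1 − 0.53) / (1 − 0.66·0.53) = 28.2 / 0.6502 ≈ 43.3713.
The tenant gets 60 − 43.3713 ≈ 16.6287.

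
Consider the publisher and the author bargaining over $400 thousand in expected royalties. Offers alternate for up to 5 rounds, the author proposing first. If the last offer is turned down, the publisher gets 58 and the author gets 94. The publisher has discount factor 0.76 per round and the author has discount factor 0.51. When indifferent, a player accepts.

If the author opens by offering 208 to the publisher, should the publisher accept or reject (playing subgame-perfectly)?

Work out the publisher's continuation value if the offer is rejected.
Round 5 (the author proposes): the publisher gets 58 if talks fail, so the author offers 58 and keeps 342.
Round 4 (the publisher proposes): the author can get 342 next round, worth 0.51 × 342 = 174.42 now. The publisher offers 174.42 and keeps 400 − 174.42 = 225.58.
Round 3 (the author proposes): the publisher can get 225.58 next round, worth 0.76 × 225.58 = 171.4408 now. The author offers 171.4408 and keeps 400 − 171.4408 = 228.5592.
Round 2 (the publisher proposes): the author can get 228.5592 next round, worth 0.51 × 228.5592 = 116.565192 now. The publisher offers 116.565192 and keeps 400 − 116.565192 = 283.434808.
So by rejecting in round 1, the publisher gets 283.434808 next round, worth 0.76 × 283.434808 = 215.41045408 now.
Offer 208 < 215.41045408, so the publisher rejects.

Reject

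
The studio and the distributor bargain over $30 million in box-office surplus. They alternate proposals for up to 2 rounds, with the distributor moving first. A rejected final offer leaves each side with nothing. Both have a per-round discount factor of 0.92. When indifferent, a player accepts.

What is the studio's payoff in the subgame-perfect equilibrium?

27.6

Round 2 (the studio proposes): rejection yields 0 for the distributor; the studio offers 0 and keeps 30.
Round 1 (the distributor proposes): the studio can get 30 next round, worth 0.92 × 30 = 27.6 now; the distributor offers that and keeps 2.4.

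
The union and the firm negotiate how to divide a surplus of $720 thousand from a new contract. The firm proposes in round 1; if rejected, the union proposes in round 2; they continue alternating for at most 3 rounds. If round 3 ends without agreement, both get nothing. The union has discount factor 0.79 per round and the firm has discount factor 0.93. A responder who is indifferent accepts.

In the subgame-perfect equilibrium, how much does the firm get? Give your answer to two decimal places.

680.18

Round 3 (the firm proposes): the union will accept anything ≥ 0, so the firm offers 0 and keeps 720.
Round 2 (the union proposes): the firm can get 720 next round, worth 0.93 × 720 = 669.6 now, so the union offers 669.6, keeping 50.4.
Round 1 (the firm proposes): the union can get 50.4 next round, worth 0.79 × 50.4 = 39.816 now; the firm offers that and keeps 680.184.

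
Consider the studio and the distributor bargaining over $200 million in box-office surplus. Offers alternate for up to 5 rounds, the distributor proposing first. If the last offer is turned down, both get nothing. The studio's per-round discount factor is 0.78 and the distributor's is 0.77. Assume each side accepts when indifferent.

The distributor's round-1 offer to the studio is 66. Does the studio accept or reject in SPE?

Accept

Work out the studio's continuation value if the offer is rejected.
Round 5 (the distributor proposes): rejection yields 0 for the studio; the distributor offers 0 and keeps 200.
Round 4 (the studio proposes): the distributor can get 200 next round, worth 0.77 × 200 = 154 now, so the studio offers 154, keeping 46.
Round 3 (the distributor proposes): the studio can get 46 next round, worth 0.78 × 46 = 35.88 now. The distributor offers 35.88 and keeps 200 − 35.88 = 164.12.
Round 2 (the studio proposes): the distributor can get 164.12 next round, worth 0.77 × 164.12 = 126.3724 now, so the studio offers 126.3724, keeping 73.6276.
So by rejecting in round 1, the studio gets 73.6276 next round, worth 0.78 × 73.6276 = 57.429528 now.
Offer 66 ≥ 57.429528, so the studio accepts.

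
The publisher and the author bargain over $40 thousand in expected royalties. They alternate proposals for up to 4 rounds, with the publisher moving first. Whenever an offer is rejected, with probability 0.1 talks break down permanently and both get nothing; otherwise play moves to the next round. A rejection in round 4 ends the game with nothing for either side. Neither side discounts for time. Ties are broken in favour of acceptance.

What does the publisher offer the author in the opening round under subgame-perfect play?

By backward induction:
Round 4 (the author proposes): rejection yields 0 for the publisher; the author offers 0 and keeps 40.
Round 3 (the publisher proposes): rejecting gives the author an expected 0.9 × 40 = 36. The publisher offers 36 and keeps 40 − 36 = 4.
Round 2 (the author proposes): rejecting gives the publisher an expected 0.9 × 4 = 3.6; the author offers that and keeps 36.4.
Round 1 (the publisher proposes): rejecting gives the author an expected 0.9 × 36.4 = 32.76; the publisher offers that and keeps 7.24.

32.76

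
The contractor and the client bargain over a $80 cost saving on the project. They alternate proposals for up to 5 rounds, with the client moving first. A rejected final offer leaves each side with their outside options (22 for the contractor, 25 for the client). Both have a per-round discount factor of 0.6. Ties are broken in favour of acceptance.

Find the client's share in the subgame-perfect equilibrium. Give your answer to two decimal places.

Work backward from the last round.
Round 5 (the client proposes): the contractor gets 22 if talks fail, so the client offers 22 and keeps 58.
Round 4 (the contractor proposes): the client can get 58 next round, worth 0.6 × 58 = 34.8 now. The contractor offers 34.8 and keeps 80 − 34.8 = 45.2.
Round 3 (the client proposes): the contractor can get 45.2 next round, worth 0.6 × 45.2 = 27.12 now, so the client offers 27.12, keeping 52.88.
Round 2 (the contractor proposes): the client can get 52.88 next round, worth 0.6 × 52.88 = 31.728 now, so the contractor offers 31.728, keeping 48.272.
Round 1 (the client proposes): the contractor can get 48.272 next round, worth 0.6 × 48.272 = 28.9632 now. The client offers 28.9632 and keeps 80 − 28.9632 = 51.0368.

51.04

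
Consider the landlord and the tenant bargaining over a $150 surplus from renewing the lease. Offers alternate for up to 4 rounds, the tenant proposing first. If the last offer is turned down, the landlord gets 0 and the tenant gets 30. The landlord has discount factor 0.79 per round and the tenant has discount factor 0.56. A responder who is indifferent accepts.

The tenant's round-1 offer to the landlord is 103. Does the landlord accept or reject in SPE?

Round 4 (the landlord proposes): the tenant gets 30 if talks fail, so the landlord offers 30 and keeps 120.
Round 3 (the tenant proposes): the landlord can get 120 next round, worth 0.79 × 120 = 94.8 now; the tenant offers that and keeps 55.2.
Round 2 (the landlord proposes): the tenant can get 55.2 next round, worth 0.56 × 55.2 = 30.912 now; the landlord offers that and keeps 119.088.
So by rejecting in round 1, the landlord gets 119.088 next round, worth 0.79 × 119.088 = 94.07952 now.
Offer 103 ≥ 94.07952, so the landlord accepts.

Accept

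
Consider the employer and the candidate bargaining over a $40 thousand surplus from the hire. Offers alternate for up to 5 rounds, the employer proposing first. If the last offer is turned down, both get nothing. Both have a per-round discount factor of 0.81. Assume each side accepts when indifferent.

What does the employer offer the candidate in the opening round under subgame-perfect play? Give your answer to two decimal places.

Round 5 (the employer proposes): the candidate will accept anything ≥ 0, so the employer offers 0 and keeps 40.
Round 4 (the candidate proposes): the employer can get 40 next round, worth 0.81 × 40 = 32.4 now, so the candidate offers 32.4, keeping 7.6.
Round 3 (the employer proposes): the candidate can get 7.6 next round, worth 0.81 × 7.6 = 6.156 now. The employer offers 6.156 and keeps 40 − 6.156 = 33.844.
Round 2 (the candidate proposes): the employer can get 33.844 next round, worth 0.81 × 33.844 = 27.41364 now, so the candidate offers 27.41364, keeping 12.58636.
Round 1 (the employer proposes): the candidate can get 12.58636 next round, worth 0.81 × 12.58636 = 10.1949516 now. The employer offers 10.1949516 and keeps 40 − 10.1949516 = 29.8050484.

10.19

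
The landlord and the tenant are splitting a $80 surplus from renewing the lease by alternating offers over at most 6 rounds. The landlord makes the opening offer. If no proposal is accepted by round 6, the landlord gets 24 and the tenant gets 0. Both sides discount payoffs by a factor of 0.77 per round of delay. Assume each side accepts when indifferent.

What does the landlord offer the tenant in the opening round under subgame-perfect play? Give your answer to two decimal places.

Round 6 (the tenant proposes): the landlord gets 24 if talks fail, so the tenant offers 24 and keeps 56.
Round 5 (the landlord proposes): the tenant can get 56 next round, worth 0.77 × 56 = 43.12 now; the landlord offers that and keeps 36.88.
Round 4 (the tenant proposes): the landlord can get 36.88 next round, worth 0.77 × 36.88 = 28.3976 now; the tenant offers that and keeps 51.6024.
Round 3 (the landlord proposes): the tenant can get 51.6024 next round, worth 0.77 × 51.6024 = 39.733848 now, so the landlord offers 39.733848, keeping 40.266152.
Round 2 (the tenant proposes): the landlord can get 40.266152 next round, worth 0.77 × 40.266152 = 31.00493704 now. The tenant offers 31.00493704 and keeps 80 − 31.00493704 = 48.99506296.
Round 1 (the landlord proposes): the tenant can get 48.99506296 next round, worth 0.77 × 48.99506296 = 37.7261984792 now. The landlord offers 37.7261984792 and keeps 80 − 37.7261984792 = 42.2738015208.

37.73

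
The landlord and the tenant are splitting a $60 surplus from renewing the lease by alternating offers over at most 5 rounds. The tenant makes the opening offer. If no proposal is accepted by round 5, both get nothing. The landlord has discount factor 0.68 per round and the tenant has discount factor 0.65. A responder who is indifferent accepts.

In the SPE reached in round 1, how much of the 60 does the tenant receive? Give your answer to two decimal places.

Round 5 (the tenant proposes): rejection yields 0 for the landlord; the tenant offers 0 and keeps 60.
Round 4 (the landlord proposes): the tenant can get 60 next round, worth 0.65 × 60 = 39 now; the landlord offers that and keeps 21.
Round 3 (the tenant proposes): the landlord can get 21 next round, worth 0.68 × 21 = 14.28 now; the tenant offers that and keeps 45.72.
Round 2 (the landlord proposes): the tenant can get 45.72 next round, worth 0.65 × 45.72 = 29.718 now, so the landlord offers 29.718, keeping 30.282.
Round 1 (the tenant proposes): the landlord can get 30.282 next round, worth 0.68 × 30.282 = 20.59176 now. The tenant offers 20.59176 and keeps 60 − 20.59176 = 39.40824.

39.41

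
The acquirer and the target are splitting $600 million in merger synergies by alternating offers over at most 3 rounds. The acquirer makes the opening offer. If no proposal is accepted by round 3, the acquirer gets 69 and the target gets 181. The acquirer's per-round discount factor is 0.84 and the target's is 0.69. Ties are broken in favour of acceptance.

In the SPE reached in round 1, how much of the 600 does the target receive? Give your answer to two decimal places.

Round 3 (the acquirer proposes): the target gets 181 if talks fail, so the acquirer offers 181 and keeps 419.
Round 2 (the target proposes): the acquirer can get 419 next round, worth 0.84 × 419 = 351.96 now, so the target offers 351.96, keeping 248.04.
Round 1 (the acquirer proposes): the target can get 248.04 next round, worth 0.69 × 248.04 = 171.1476 now, so the acquirer offers 171.1476, keeping 428.8524.

171.15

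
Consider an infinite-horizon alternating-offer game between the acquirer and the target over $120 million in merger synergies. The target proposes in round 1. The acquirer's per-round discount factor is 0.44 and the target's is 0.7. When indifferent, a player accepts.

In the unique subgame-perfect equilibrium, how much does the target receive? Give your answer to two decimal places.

97.11

In a stationary SPE each proposer offers the other exactly their discounted continuation value.
If the target keeps x when proposing and the acquirer keeps y when proposing, then x = 120 − 0.44y and y = 120 − 0.7x.
Solving: x = 120(1 − 0.44) / (1 − 0.7·0.44) = 67.2 / 0.692 ≈ 97.1098.
The acquirer gets 120 − 97.1098 ≈ 22.8902.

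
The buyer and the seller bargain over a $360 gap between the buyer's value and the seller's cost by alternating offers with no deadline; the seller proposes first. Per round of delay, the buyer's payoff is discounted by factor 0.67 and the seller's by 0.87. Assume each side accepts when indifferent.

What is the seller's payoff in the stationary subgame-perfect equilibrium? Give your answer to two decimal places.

Let x be the seller's share when the seller proposes and y be the buyer's share when the buyer proposes.
The buyer accepts iff offered ≥ 0.67·y, so x = 360 − 0.67y. Symmetrically y = 360 − 0.87x.
Substituting: x = 360 − 0.67(360 − 0.87x), giving x(1 − 0.87·0.67) = 360(1 − 0.67).
So x = 360 × 0.33 / 0.4171 ≈ 284.8238, and the buyer receives 360 − x ≈ 75.1762.

284.82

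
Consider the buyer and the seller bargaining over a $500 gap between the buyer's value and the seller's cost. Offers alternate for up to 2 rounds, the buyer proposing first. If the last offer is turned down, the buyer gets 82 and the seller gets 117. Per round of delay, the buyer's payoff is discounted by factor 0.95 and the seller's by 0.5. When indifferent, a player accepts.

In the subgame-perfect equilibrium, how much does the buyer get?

291

Work backward from the last round.
Round 2 (the seller proposes): the buyer gets 82 if talks fail, so the seller offers 82 and keeps 418.
Round 1 (the buyer proposes): the seller can get 418 next round, worth 0.5 × 418 = 209 now. The buyer offers 209 and keeps 500 − 209 = 291.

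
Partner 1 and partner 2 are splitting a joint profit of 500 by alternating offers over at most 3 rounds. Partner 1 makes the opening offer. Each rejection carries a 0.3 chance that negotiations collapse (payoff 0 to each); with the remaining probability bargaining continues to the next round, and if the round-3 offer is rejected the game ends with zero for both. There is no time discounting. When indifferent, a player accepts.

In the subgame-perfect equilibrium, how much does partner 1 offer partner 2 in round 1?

105

By backward induction:
Round 3 (partner 1 proposes): rejection yields 0 for partner 2; partner 1 offers 0 and keeps 500.
Round 2 (partner 2 proposes): rejecting gives partner 1 an expected 0.7 × 500 = 350; partner 2 offers that and keeps 150.
Round 1 (partner 1 proposes): rejecting gives partner 2 an expected 0.7 × 150 = 105; partner 1 offers that and keeps 395.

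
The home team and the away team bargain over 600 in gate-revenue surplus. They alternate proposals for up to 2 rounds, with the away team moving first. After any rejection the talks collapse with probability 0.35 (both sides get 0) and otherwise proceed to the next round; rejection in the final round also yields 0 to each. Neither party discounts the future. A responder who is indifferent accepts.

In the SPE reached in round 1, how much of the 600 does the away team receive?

By backward induction:
Round 2 (the home team proposes): the away team will accept anything ≥ 0, so the home team offers 0 and keeps 600.
Round 1 (the away team proposes): rejecting gives the home team an expected 0.65 × 600 = 390, so the away team offers 390, keeping 210.

210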